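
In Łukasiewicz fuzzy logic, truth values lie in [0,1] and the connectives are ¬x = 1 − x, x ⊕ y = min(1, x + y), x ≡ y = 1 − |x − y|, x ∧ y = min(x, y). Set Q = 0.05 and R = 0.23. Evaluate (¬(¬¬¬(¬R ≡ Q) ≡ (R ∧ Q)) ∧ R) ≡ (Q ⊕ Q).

0.87

¬R = 1 − 0.23 = 0.77
¬R ≡ Q = 1 − |0.77 − 0.05| = 1 − 0.72 = 0.28
¬(¬R ≡ Q) = 1 − 0.28 = 0.72
¬¬(¬R ≡ Q) = 1 − 0.72 = 0.28
¬¬¬(¬R ≡ Q) = 1 − 0.28 = 0.72
R ∧ Q = min(0.23, 0.05) = 0.05
¬¬¬(¬R ≡ Q) ≡ (R ∧ Q) = 1 − |0.72 − 0.05| = 1 − 0.67 = 0.33
¬(¬¬¬(¬R ≡ Q) ≡ (R ∧ Q)) = 1 − 0.33 = 0.67
¬(¬¬¬(¬R ≡ Q) ≡ (R ∧ Q)) ∧ R = min(0.67, 0.23) = 0.23
Q ⊕ Q = min(1, 0.05 + 0.05) = min(1, 0.10) = 0.10
(¬(¬¬¬(¬R ≡ Q) ≡ (R ∧ Q)) ∧ R) ≡ (Q ⊕ Q) = 1 − |0.23 − 0.10| = 1 − 0.13 = 0.87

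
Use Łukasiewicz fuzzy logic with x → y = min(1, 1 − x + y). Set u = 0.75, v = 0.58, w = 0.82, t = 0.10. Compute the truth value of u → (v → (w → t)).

0.95

w → t = min(1, 1 − 0.82 + 0.10) = min(1, 0.28) = 0.28
v → (w → t) = min(1, 1 − 0.58 + 0.28) = min(1, 0.70) = 0.70
u → (v → (w → t)) = min(1, 1 − 0.75 + 0.70) = min(1, 0.95) = 0.95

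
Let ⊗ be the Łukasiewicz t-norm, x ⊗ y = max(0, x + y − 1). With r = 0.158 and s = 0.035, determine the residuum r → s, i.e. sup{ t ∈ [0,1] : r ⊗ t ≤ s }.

The residuum of the Łukasiewicz t-norm gives the supremum: min(1, 1 − 0.158 + 0.035).
1 − 0.158 + 0.035 = 0.877, so t = min(1, 0.877) = 0.877.
Check: 0.158 ⊗ 0.877 = max(0, 0.035) = 0.035 ≤ 0.035.

0.877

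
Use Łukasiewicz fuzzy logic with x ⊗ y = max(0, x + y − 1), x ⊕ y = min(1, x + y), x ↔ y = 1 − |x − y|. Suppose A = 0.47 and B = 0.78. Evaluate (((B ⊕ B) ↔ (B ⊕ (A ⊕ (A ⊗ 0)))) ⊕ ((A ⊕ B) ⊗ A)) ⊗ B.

0.78

B ⊕ B = min(1, 0.78 + 0.78) = min(1, 1.56) = 1.00
A ⊗ 0 = max(0, 0.47 + 0.00 − 1) = max(0, -0.53) = 0.00
A ⊕ (A ⊗ 0) = min(1, 0.47 + 0.00) = min(1, 0.47) = 0.47
B ⊕ (A ⊕ (A ⊗ 0)) = min(1, 0.78 + 0.47) = min(1, 1.25) = 1.00
(B ⊕ B) ↔ (B ⊕ (A ⊕ (A ⊗ 0))) = 1 − |1.00 − 1.00| = 1 − 0.00 = 1.00
A ⊕ B = min(1, 0.47 + 0.78) = min(1, 1.25) = 1.00
(A ⊕ B) ⊗ A = max(0, 1.00 + 0.47 − 1) = max(0, 0.47) = 0.47
((B ⊕ B) ↔ (B ⊕ (A ⊕ (A ⊗ 0)))) ⊕ ((A ⊕ B) ⊗ A) = min(1, 1.00 + 0.47) = min(1, 1.47) = 1.00
(((B ⊕ B) ↔ (B ⊕ (A ⊕ (A ⊗ 0)))) ⊕ ((A ⊕ B) ⊗ A)) ⊗ B = max(0, 1.00 + 0.78 − 1) = max(0, 0.78) = 0.78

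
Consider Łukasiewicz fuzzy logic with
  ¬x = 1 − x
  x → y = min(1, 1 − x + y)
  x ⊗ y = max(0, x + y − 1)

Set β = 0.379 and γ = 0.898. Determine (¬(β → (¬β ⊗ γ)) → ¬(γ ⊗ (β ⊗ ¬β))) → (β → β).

¬β = 1 − 0.379 = 0.621
¬β ⊗ γ = max(0, 0.621 + 0.898 − 1) = max(0, 0.519) = 0.519
β → (¬β ⊗ γ) = min(1, 1 − 0.379 + 0.519) = min(1, 1.140) = 1.000
¬(β → (¬β ⊗ γ)) = 1 − 1.000 = 0.000
β ⊗ ¬β = max(0, 0.379 + 0.621 − 1) = max(0, 0.000) = 0.000
γ ⊗ (β ⊗ ¬β) = max(0, 0.898 + 0.000 − 1) = max(0, -0.102) = 0.000
¬(γ ⊗ (β ⊗ ¬β)) = 1 − 0.000 = 1.000
¬(β → (¬β ⊗ γ)) → ¬(γ ⊗ (β ⊗ ¬β)) = min(1, 1 − 0.000 + 1.000) = min(1, 2.000) = 1.000
β → β = min(1, 1 − 0.379 + 0.379) = min(1, 1.000) = 1.000
(¬(β → (¬β ⊗ γ)) → ¬(γ ⊗ (β ⊗ ¬β))) → (β → β) = min(1, 1 − 1.000 + 1.000) = min(1, 1.000) = 1.000

1.000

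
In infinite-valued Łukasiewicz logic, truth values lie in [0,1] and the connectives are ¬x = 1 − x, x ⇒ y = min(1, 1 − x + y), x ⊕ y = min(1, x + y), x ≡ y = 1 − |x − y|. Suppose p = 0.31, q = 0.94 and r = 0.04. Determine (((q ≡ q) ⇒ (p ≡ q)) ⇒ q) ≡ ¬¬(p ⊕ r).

q ≡ q = 1 − |0.94 − 0.94| = 1 − 0.00 = 1.00
p ≡ q = 1 − |0.31 − 0.94| = 1 − 0.63 = 0.37
(q ≡ q) ⇒ (p ≡ q) = min(1, 1 − 1.00 + 0.37) = min(1, 0.37) = 0.37
((q ≡ q) ⇒ (p ≡ q)) ⇒ q = min(1, 1 − 0.37 + 0.94) = min(1, 1.57) = 1.00
p ⊕ r = min(1, 0.31 + 0.04) = min(1, 0.35) = 0.35
¬(p ⊕ r) = 1 − 0.35 = 0.65
¬¬(p ⊕ r) = 1 − 0.65 = 0.35
(((q ≡ q) ⇒ (p ≡ q)) ⇒ q) ≡ ¬¬(p ⊕ r) = 1 − |1.00 − 0.35| = 1 − 0.65 = 0.35

0.35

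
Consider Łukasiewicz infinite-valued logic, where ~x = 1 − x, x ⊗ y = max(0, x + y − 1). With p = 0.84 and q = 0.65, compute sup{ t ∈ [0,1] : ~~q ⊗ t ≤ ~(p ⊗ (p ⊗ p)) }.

~q = 1 − 0.65 = 0.35
~~q = 1 − 0.35 = 0.65
So the left factor is ~~q = 0.65.
p ⊗ p = max(0, 0.84 + 0.84 − 1) = max(0, 0.68) = 0.68
p ⊗ (p ⊗ p) = max(0, 0.84 + 0.68 − 1) = max(0, 0.52) = 0.52
~(p ⊗ (p ⊗ p)) = 1 − 0.52 = 0.48
So the right-hand bound is ~(p ⊗ (p ⊗ p)) = 0.48.
The residuum of the Łukasiewicz t-norm gives the supremum: min(1, 1 − 0.65 + 0.48).
1 − 0.65 + 0.48 = 0.83, so t = min(1, 0.83) = 0.83.
Check: 0.65 ⊗ 0.83 = max(0, 0.48) = 0.48 ≤ 0.48.

0.83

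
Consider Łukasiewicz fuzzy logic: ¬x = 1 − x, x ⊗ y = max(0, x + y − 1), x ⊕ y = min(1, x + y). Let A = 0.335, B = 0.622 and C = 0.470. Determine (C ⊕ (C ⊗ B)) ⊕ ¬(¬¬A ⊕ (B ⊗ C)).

C ⊗ B = max(0, 0.470 + 0.622 − 1) = max(0, 0.092) = 0.092
C ⊕ (C ⊗ B) = min(1, 0.470 + 0.092) = min(1, 0.562) = 0.562
¬A = 1 − 0.335 = 0.665
¬¬A = 1 − 0.665 = 0.335
B ⊗ C = max(0, 0.622 + 0.470 − 1) = max(0, 0.092) = 0.092
¬¬A ⊕ (B ⊗ C) = min(1, 0.335 + 0.092) = min(1, 0.427) = 0.427
¬(¬¬A ⊕ (B ⊗ C)) = 1 − 0.427 = 0.573
(C ⊕ (C ⊗ B)) ⊕ ¬(¬¬A ⊕ (B ⊗ C)) = min(1, 0.562 + 0.573) = min(1, 1.135) = 1.000

1.000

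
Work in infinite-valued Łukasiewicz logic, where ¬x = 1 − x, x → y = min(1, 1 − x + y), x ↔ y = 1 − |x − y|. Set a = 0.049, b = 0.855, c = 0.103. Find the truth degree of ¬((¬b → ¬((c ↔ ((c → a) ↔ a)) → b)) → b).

¬b = 1 − 0.855 = 0.145
c → a = min(1, 1 − 0.103 + 0.049) = min(1, 0.946) = 0.946
(c → a) ↔ a = 1 − |0.946 − 0.049| = 1 − 0.897 = 0.103
c ↔ ((c → a) ↔ a) = 1 − |0.103 − 0.103| = 1 − 0.000 = 1.000
(c ↔ ((c → a) ↔ a)) → b = min(1, 1 − 1.000 + 0.855) = min(1, 0.855) = 0.855
¬((c ↔ ((c → a) ↔ a)) → b) = 1 − 0.855 = 0.145
¬b → ¬((c ↔ ((c → a) ↔ a)) → b) = min(1, 1 − 0.145 + 0.145) = min(1, 1.000) = 1.000
(¬b → ¬((c ↔ ((c → a) ↔ a)) → b)) → b = min(1, 1 − 1.000 + 0.855) = min(1, 0.855) = 0.855
¬((¬b → ¬((c ↔ ((c → a) ↔ a)) → b)) → b) = 1 − 0.855 = 0.145

0.145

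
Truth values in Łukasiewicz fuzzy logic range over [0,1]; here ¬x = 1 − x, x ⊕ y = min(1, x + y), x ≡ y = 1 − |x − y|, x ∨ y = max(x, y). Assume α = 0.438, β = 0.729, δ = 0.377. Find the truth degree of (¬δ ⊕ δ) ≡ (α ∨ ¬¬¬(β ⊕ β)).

¬δ = 1 − 0.377 = 0.623
¬δ ⊕ δ = min(1, 0.623 + 0.377) = min(1, 1.000) = 1.000
β ⊕ β = min(1, 0.729 + 0.729) = min(1, 1.458) = 1.000
¬(β ⊕ β) = 1 − 1.000 = 0.000
¬¬(β ⊕ β) = 1 − 0.000 = 1.000
¬¬¬(β ⊕ β) = 1 − 1.000 = 0.000
α ∨ ¬¬¬(β ⊕ β) = max(0.438, 0.000) = 0.438
(¬δ ⊕ δ) ≡ (α ∨ ¬¬¬(β ⊕ β)) = 1 − |1.000 − 0.438| = 1 − 0.562 = 0.438

0.438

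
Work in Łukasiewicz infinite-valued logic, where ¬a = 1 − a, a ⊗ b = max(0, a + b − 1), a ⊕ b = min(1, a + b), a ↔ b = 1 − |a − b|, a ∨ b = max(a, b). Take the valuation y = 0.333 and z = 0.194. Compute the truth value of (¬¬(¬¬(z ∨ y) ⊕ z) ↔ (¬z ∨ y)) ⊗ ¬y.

z ∨ y = max(0.194, 0.333) = 0.333
¬(z ∨ y) = 1 − 0.333 = 0.667
¬¬(z ∨ y) = 1 − 0.667 = 0.333
¬¬(z ∨ y) ⊕ z = min(1, 0.333 + 0.194) = min(1, 0.527) = 0.527
¬(¬¬(z ∨ y) ⊕ z) = 1 − 0.527 = 0.473
¬¬(¬¬(z ∨ y) ⊕ z) = 1 − 0.473 = 0.527
¬z = 1 − 0.194 = 0.806
¬z ∨ y = max(0.806, 0.333) = 0.806
¬¬(¬¬(z ∨ y) ⊕ z) ↔ (¬z ∨ y) = 1 − |0.527 − 0.806| = 1 − 0.279 = 0.721
¬y = 1 − 0.333 = 0.667
(¬¬(¬¬(z ∨ y) ⊕ z) ↔ (¬z ∨ y)) ⊗ ¬y = max(0, 0.721 + 0.667 − 1) = max(0, 0.388) = 0.388

0.388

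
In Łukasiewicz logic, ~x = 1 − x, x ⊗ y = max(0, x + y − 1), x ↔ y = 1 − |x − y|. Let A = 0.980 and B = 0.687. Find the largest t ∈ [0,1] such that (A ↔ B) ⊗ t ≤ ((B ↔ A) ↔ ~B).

0.899

A ↔ B = 1 − |0.980 − 0.687| = 1 − 0.293 = 0.707
So the left factor is A ↔ B = 0.707.
B ↔ A = 1 − |0.687 − 0.980| = 1 − 0.293 = 0.707
~B = 1 − 0.687 = 0.313
(B ↔ A) ↔ ~B = 1 − |0.707 − 0.313| = 1 − 0.394 = 0.606
So the right-hand bound is (B ↔ A) ↔ ~B = 0.606.
The residuum of the Łukasiewicz t-norm gives the supremum: min(1, 1 − 0.707 + 0.606).
1 − 0.707 + 0.606 = 0.899, so t = min(1, 0.899) = 0.899.
Check: 0.707 ⊗ 0.899 = max(0, 0.606) = 0.606 ≤ 0.606.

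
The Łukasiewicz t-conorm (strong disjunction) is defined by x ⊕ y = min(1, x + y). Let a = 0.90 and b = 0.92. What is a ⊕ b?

1.00

a ⊕ b = min(1, 0.90 + 0.92) = min(1, 1.82) = 1.00
For comparison, the Gödel t-conorm max(x, y) would give 0.92.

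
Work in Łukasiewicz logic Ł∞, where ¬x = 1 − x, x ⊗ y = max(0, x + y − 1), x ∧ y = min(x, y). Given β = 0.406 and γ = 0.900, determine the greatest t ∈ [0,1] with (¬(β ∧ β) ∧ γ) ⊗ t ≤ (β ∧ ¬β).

β ∧ β = min(0.406, 0.406) = 0.406
¬(β ∧ β) = 1 − 0.406 = 0.594
¬(β ∧ β) ∧ γ = min(0.594, 0.900) = 0.594
So the left factor is ¬(β ∧ β) ∧ γ = 0.594.
¬β = 1 − 0.406 = 0.594
β ∧ ¬β = min(0.406, 0.594) = 0.406
So the right-hand bound is β ∧ ¬β = 0.406.
The residuum of the Łukasiewicz t-norm gives the supremum: min(1, 1 − 0.594 + 0.406).
1 − 0.594 + 0.406 = 0.812, so t = min(1, 0.812) = 0.812.
Check: 0.594 ⊗ 0.812 = max(0, 0.406) = 0.406 ≤ 0.406.

0.812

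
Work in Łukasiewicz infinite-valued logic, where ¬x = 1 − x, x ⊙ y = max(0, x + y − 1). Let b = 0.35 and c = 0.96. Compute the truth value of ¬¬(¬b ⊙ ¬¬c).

0.61

¬b = 1 − 0.35 = 0.65
¬c = 1 − 0.96 = 0.04
¬¬c = 1 − 0.04 = 0.96
¬b ⊙ ¬¬c = max(0, 0.65 + 0.96 − 1) = max(0, 0.61) = 0.61
¬(¬b ⊙ ¬¬c) = 1 − 0.61 = 0.39
¬¬(¬b ⊙ ¬¬c) = 1 − 0.39 = 0.61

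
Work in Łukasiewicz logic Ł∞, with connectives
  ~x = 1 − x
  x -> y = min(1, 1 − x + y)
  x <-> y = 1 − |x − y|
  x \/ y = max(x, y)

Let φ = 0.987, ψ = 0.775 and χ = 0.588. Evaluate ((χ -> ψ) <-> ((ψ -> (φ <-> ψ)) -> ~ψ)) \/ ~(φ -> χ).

χ -> ψ = min(1, 1 − 0.588 + 0.775) = min(1, 1.187) = 1.000
φ <-> ψ = 1 − |0.987 − 0.775| = 1 − 0.212 = 0.788
ψ -> (φ <-> ψ) = min(1, 1 − 0.775 + 0.788) = min(1, 1.013) = 1.000
~ψ = 1 − 0.775 = 0.225
(ψ -> (φ <-> ψ)) -> ~ψ = min(1, 1 − 1.000 + 0.225) = min(1, 0.225) = 0.225
(χ -> ψ) <-> ((ψ -> (φ <-> ψ)) -> ~ψ) = 1 − |1.000 − 0.225| = 1 − 0.775 = 0.225
φ -> χ = min(1, 1 − 0.987 + 0.588) = min(1, 0.601) = 0.601
~(φ -> χ) = 1 − 0.601 = 0.399
((χ -> ψ) <-> ((ψ -> (φ <-> ψ)) -> ~ψ)) \/ ~(φ -> χ) = max(0.225, 0.399) = 0.399

0.399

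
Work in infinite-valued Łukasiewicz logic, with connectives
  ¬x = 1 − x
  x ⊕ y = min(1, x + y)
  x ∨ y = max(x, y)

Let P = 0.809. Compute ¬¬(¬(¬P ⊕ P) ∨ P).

0.809

¬P = 1 − 0.809 = 0.191
¬P ⊕ P = min(1, 0.191 + 0.809) = min(1, 1.000) = 1.000
¬(¬P ⊕ P) = 1 − 1.000 = 0.000
¬(¬P ⊕ P) ∨ P = max(0.000, 0.809) = 0.809
¬(¬(¬P ⊕ P) ∨ P) = 1 − 0.809 = 0.191
¬¬(¬(¬P ⊕ P) ∨ P) = 1 − 0.191 = 0.809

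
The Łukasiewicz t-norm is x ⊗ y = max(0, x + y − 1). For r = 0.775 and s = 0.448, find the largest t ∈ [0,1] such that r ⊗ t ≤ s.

The residuum of the Łukasiewicz t-norm gives the supremum: min(1, 1 − 0.775 + 0.448).
1 − 0.775 + 0.448 = 0.673, so t = min(1, 0.673) = 0.673.
Check: 0.775 ⊗ 0.673 = max(0, 0.448) = 0.448 ≤ 0.448.

0.673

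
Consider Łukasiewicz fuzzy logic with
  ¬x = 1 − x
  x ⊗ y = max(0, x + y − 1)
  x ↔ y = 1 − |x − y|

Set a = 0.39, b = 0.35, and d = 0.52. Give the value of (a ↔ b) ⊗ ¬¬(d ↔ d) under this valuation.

a ↔ b = 1 − |0.39 − 0.35| = 1 − 0.04 = 0.96
d ↔ d = 1 − |0.52 − 0.52| = 1 − 0.00 = 1.00
¬(d ↔ d) = 1 − 1.00 = 0.00
¬¬(d ↔ d) = 1 − 0.00 = 1.00
(a ↔ b) ⊗ ¬¬(d ↔ d) = max(0, 0.96 + 1.00 − 1) = max(0, 0.96) = 0.96

0.96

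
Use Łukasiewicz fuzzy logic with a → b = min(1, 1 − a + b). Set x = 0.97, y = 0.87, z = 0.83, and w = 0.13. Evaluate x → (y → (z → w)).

0.46

z → w = min(1, 1 − 0.83 + 0.13) = min(1, 0.30) = 0.30
y → (z → w) = min(1, 1 − 0.87 + 0.30) = min(1, 0.43) = 0.43
x → (y → (z → w)) = min(1, 1 − 0.97 + 0.43) = min(1, 0.46) = 0.46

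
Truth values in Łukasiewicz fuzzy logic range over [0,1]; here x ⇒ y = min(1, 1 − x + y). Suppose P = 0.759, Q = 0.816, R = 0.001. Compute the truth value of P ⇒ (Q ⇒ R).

Q ⇒ R = min(1, 1 − 0.816 + 0.001) = min(1, 0.185) = 0.185
P ⇒ (Q ⇒ R) = min(1, 1 − 0.759 + 0.185) = min(1, 0.426) = 0.426

0.426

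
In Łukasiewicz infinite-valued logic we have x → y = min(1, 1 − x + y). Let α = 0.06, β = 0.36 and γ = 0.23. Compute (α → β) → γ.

α → β = min(1, 1 − 0.06 + 0.36) = min(1, 1.30) = 1.00
(α → β) → γ = min(1, 1 − 1.00 + 0.23) = min(1, 0.23) = 0.23

0.23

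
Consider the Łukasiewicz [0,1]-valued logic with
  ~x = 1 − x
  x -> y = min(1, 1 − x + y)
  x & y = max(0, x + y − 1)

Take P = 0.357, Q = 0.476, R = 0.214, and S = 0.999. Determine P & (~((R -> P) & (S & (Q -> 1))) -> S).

0.357

R -> P = min(1, 1 − 0.214 + 0.357) = min(1, 1.143) = 1.000
Q -> 1 = min(1, 1 − 0.476 + 1.000) = min(1, 1.524) = 1.000
S & (Q -> 1) = max(0, 0.999 + 1.000 − 1) = max(0, 0.999) = 0.999
(R -> P) & (S & (Q -> 1)) = max(0, 1.000 + 0.999 − 1) = max(0, 0.999) = 0.999
~((R -> P) & (S & (Q -> 1))) = 1 − 0.999 = 0.001
~((R -> P) & (S & (Q -> 1))) -> S = min(1, 1 − 0.001 + 0.999) = min(1, 1.998) = 1.000
P & (~((R -> P) & (S & (Q -> 1))) -> S) = max(0, 0.357 + 1.000 − 1) = max(0, 0.357) = 0.357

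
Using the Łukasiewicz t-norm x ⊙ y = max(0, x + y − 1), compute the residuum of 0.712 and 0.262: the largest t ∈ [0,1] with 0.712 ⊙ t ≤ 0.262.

The residuum of the Łukasiewicz t-norm gives the supremum: min(1, 1 − 0.712 + 0.262).
1 − 0.712 + 0.262 = 0.550, so t = min(1, 0.550) = 0.550.
Check: 0.712 ⊙ 0.550 = max(0, 0.262) = 0.262 ≤ 0.262.

0.550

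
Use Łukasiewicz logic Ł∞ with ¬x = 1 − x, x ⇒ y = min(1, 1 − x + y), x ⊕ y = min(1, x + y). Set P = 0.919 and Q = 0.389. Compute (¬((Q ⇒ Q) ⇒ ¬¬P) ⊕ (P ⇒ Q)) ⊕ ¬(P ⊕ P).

Q ⇒ Q = min(1, 1 − 0.389 + 0.389) = min(1, 1.000) = 1.000
¬P = 1 − 0.919 = 0.081
¬¬P = 1 − 0.081 = 0.919
(Q ⇒ Q) ⇒ ¬¬P = min(1, 1 − 1.000 + 0.919) = min(1, 0.919) = 0.919
¬((Q ⇒ Q) ⇒ ¬¬P) = 1 − 0.919 = 0.081
P ⇒ Q = min(1, 1 − 0.919 + 0.389) = min(1, 0.470) = 0.470
¬((Q ⇒ Q) ⇒ ¬¬P) ⊕ (P ⇒ Q) = min(1, 0.081 + 0.470) = min(1, 0.551) = 0.551
P ⊕ P = min(1, 0.919 + 0.919) = min(1, 1.838) = 1.000
¬(P ⊕ P) = 1 − 1.000 = 0.000
(¬((Q ⇒ Q) ⇒ ¬¬P) ⊕ (P ⇒ Q)) ⊕ ¬(P ⊕ P) = min(1, 0.551 + 0.000) = min(1, 0.551) = 0.551

0.551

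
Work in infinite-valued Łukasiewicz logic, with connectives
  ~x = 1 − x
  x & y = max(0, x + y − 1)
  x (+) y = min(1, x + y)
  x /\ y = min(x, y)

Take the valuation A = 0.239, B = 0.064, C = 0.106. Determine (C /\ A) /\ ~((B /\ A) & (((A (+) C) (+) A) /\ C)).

0.106

C /\ A = min(0.106, 0.239) = 0.106
B /\ A = min(0.064, 0.239) = 0.064
A (+) C = min(1, 0.239 + 0.106) = min(1, 0.345) = 0.345
(A (+) C) (+) A = min(1, 0.345 + 0.239) = min(1, 0.584) = 0.584
((A (+) C) (+) A) /\ C = min(0.584, 0.106) = 0.106
(B /\ A) & (((A (+) C) (+) A) /\ C) = max(0, 0.064 + 0.106 − 1) = max(0, -0.830) = 0.000
~((B /\ A) & (((A (+) C) (+) A) /\ C)) = 1 − 0.000 = 1.000
(C /\ A) /\ ~((B /\ A) & (((A (+) C) (+) A) /\ C)) = min(0.106, 1.000) = 0.106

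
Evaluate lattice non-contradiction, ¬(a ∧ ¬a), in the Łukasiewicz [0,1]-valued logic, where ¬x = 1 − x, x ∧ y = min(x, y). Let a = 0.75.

0.75

¬a = 1 − 0.75 = 0.25
a ∧ ¬a = min(0.75, 0.25) = 0.25
¬(a ∧ ¬a) = 1 − 0.25 = 0.75
(The value 0.75 < 1 shows this instance is not satisfied; not a Ł∞-tautology — its value is 1 − min(a, 1−a).)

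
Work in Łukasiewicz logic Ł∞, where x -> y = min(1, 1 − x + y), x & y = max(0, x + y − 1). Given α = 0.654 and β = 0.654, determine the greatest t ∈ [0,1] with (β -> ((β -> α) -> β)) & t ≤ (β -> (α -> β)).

β -> α = min(1, 1 − 0.654 + 0.654) = min(1, 1.000) = 1.000
(β -> α) -> β = min(1, 1 − 1.000 + 0.654) = min(1, 0.654) = 0.654
β -> ((β -> α) -> β) = min(1, 1 − 0.654 + 0.654) = min(1, 1.000) = 1.000
So the left factor is β -> ((β -> α) -> β) = 1.000.
α -> β = min(1, 1 − 0.654 + 0.654) = min(1, 1.000) = 1.000
β -> (α -> β) = min(1, 1 − 0.654 + 1.000) = min(1, 1.346) = 1.000
So the right-hand bound is β -> (α -> β) = 1.000.
The residuum of the Łukasiewicz t-norm gives the supremum: min(1, 1 − 1.000 + 1.000).
1 − 1.000 + 1.000 = 1.000, so t = min(1, 1.000) = 1.000.
Check: 1.000 & 1.000 = max(0, 1.000) = 1.000 ≤ 1.000.

1.000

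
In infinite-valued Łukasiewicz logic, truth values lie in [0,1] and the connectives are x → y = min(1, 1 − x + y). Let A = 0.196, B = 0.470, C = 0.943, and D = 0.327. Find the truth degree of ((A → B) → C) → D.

0.384

A → B = min(1, 1 − 0.196 + 0.470) = min(1, 1.274) = 1.000
(A → B) → C = min(1, 1 − 1.000 + 0.943) = min(1, 0.943) = 0.943
((A → B) → C) → D = min(1, 1 − 0.943 + 0.327) = min(1, 0.384) = 0.384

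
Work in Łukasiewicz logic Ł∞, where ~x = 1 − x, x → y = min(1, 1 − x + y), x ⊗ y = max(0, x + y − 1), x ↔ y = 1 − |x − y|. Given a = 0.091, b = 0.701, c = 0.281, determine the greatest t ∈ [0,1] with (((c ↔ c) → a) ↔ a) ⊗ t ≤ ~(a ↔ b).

0.610

c ↔ c = 1 − |0.281 − 0.281| = 1 − 0.000 = 1.000
(c ↔ c) → a = min(1, 1 − 1.000 + 0.091) = min(1, 0.091) = 0.091
((c ↔ c) → a) ↔ a = 1 − |0.091 − 0.091| = 1 − 0.000 = 1.000
So the left factor is ((c ↔ c) → a) ↔ a = 1.000.
a ↔ b = 1 − |0.091 − 0.701| = 1 − 0.610 = 0.390
~(a ↔ b) = 1 − 0.390 = 0.610
So the right-hand bound is ~(a ↔ b) = 0.610.
The residuum of the Łukasiewicz t-norm gives the supremum: min(1, 1 − 1.000 + 0.610).
1 − 1.000 + 0.610 = 0.610, so t = min(1, 0.610) = 0.610.
Check: 1.000 ⊗ 0.610 = max(0, 0.610) = 0.610 ≤ 0.610.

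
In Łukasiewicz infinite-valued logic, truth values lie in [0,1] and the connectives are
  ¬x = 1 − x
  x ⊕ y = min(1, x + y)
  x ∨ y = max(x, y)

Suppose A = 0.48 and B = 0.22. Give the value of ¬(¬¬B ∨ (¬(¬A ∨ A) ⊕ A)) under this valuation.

¬B = 1 − 0.22 = 0.78
¬¬B = 1 − 0.78 = 0.22
¬A = 1 − 0.48 = 0.52
¬A ∨ A = max(0.52, 0.48) = 0.52
¬(¬A ∨ A) = 1 − 0.52 = 0.48
¬(¬A ∨ A) ⊕ A = min(1, 0.48 + 0.48) = min(1, 0.96) = 0.96
¬¬B ∨ (¬(¬A ∨ A) ⊕ A) = max(0.22, 0.96) = 0.96
¬(¬¬B ∨ (¬(¬A ∨ A) ⊕ A)) = 1 − 0.96 = 0.04

0.04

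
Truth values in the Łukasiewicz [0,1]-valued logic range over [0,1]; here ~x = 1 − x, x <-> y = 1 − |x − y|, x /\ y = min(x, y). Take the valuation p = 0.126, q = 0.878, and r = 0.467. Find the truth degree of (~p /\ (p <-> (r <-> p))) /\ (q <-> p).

0.248

~p = 1 − 0.126 = 0.874
r <-> p = 1 − |0.467 − 0.126| = 1 − 0.341 = 0.659
p <-> (r <-> p) = 1 − |0.126 − 0.659| = 1 − 0.533 = 0.467
~p /\ (p <-> (r <-> p)) = min(0.874, 0.467) = 0.467
q <-> p = 1 − |0.878 − 0.126| = 1 − 0.752 = 0.248
(~p /\ (p <-> (r <-> p))) /\ (q <-> p) = min(0.467, 0.248) = 0.248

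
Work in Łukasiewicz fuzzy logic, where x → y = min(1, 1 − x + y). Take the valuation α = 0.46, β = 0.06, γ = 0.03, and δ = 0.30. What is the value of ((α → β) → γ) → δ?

0.87

α → β = min(1, 1 − 0.46 + 0.06) = min(1, 0.60) = 0.60
(α → β) → γ = min(1, 1 − 0.60 + 0.03) = min(1, 0.43) = 0.43
((α → β) → γ) → δ = min(1, 1 − 0.43 + 0.30) = min(1, 0.87) = 0.87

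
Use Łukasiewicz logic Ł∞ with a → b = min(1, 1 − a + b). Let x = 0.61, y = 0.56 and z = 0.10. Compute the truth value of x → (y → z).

y → z = min(1, 1 − 0.56 + 0.10) = min(1, 0.54) = 0.54
x → (y → z) = min(1, 1 − 0.61 + 0.54) = min(1, 0.93) = 0.93

0.93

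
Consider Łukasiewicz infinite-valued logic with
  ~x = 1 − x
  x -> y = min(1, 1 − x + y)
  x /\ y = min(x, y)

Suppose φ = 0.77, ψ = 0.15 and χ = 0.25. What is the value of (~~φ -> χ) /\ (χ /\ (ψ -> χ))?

~φ = 1 − 0.77 = 0.23
~~φ = 1 − 0.23 = 0.77
~~φ -> χ = min(1, 1 − 0.77 + 0.25) = min(1, 0.48) = 0.48
ψ -> χ = min(1, 1 − 0.15 + 0.25) = min(1, 1.10) = 1.00
χ /\ (ψ -> χ) = min(0.25, 1.00) = 0.25
(~~φ -> χ) /\ (χ /\ (ψ -> χ)) = min(0.48, 0.25) = 0.25

0.25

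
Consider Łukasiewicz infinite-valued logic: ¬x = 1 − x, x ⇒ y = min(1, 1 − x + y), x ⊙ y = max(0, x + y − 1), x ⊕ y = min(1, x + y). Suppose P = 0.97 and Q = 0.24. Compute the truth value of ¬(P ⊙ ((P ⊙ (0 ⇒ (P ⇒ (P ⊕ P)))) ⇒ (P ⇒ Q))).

P ⊕ P = min(1, 0.97 + 0.97) = min(1, 1.94) = 1.00
P ⇒ (P ⊕ P) = min(1, 1 − 0.97 + 1.00) = min(1, 1.03) = 1.00
0 ⇒ (P ⇒ (P ⊕ P)) = min(1, 1 − 0.00 + 1.00) = min(1, 2.00) = 1.00
P ⊙ (0 ⇒ (P ⇒ (P ⊕ P))) = max(0, 0.97 + 1.00 − 1) = max(0, 0.97) = 0.97
P ⇒ Q = min(1, 1 − 0.97 + 0.24) = min(1, 0.27) = 0.27
(P ⊙ (0 ⇒ (P ⇒ (P ⊕ P)))) ⇒ (P ⇒ Q) = min(1, 1 − 0.97 + 0.27) = min(1, 0.30) = 0.30
P ⊙ ((P ⊙ (0 ⇒ (P ⇒ (P ⊕ P)))) ⇒ (P ⇒ Q)) = max(0, 0.97 + 0.30 − 1) = max(0, 0.27) = 0.27
¬(P ⊙ ((P ⊙ (0 ⇒ (P ⇒ (P ⊕ P)))) ⇒ (P ⇒ Q))) = 1 − 0.27 = 0.73

0.73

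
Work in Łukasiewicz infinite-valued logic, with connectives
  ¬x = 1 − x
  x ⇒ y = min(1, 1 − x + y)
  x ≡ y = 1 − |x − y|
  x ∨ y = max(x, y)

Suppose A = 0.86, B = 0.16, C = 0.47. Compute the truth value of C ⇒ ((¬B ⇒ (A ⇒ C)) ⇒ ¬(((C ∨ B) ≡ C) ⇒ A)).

0.90

¬B = 1 − 0.16 = 0.84
A ⇒ C = min(1, 1 − 0.86 + 0.47) = min(1, 0.61) = 0.61
¬B ⇒ (A ⇒ C) = min(1, 1 − 0.84 + 0.61) = min(1, 0.77) = 0.77
C ∨ B = max(0.47, 0.16) = 0.47
(C ∨ B) ≡ C = 1 − |0.47 − 0.47| = 1 − 0.00 = 1.00
((C ∨ B) ≡ C) ⇒ A = min(1, 1 − 1.00 + 0.86) = min(1, 0.86) = 0.86
¬(((C ∨ B) ≡ C) ⇒ A) = 1 − 0.86 = 0.14
(¬B ⇒ (A ⇒ C)) ⇒ ¬(((C ∨ B) ≡ C) ⇒ A) = min(1, 1 − 0.77 + 0.14) = min(1, 0.37) = 0.37
C ⇒ ((¬B ⇒ (A ⇒ C)) ⇒ ¬(((C ∨ B) ≡ C) ⇒ A)) = min(1, 1 − 0.47 + 0.37) = min(1, 0.90) = 0.90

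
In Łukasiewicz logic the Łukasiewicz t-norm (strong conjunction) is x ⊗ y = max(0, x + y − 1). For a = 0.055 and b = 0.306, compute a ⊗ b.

0.000

a ⊗ b = max(0, 0.055 + 0.306 − 1) = max(0, -0.639) = 0.000
For comparison, the Gödel (minimum) t-norm min(x, y) would give 0.055.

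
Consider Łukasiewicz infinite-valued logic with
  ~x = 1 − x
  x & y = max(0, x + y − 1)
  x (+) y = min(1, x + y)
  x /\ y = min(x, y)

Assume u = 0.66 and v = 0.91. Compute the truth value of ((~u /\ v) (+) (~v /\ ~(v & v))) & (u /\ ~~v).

0.09

~u = 1 − 0.66 = 0.34
~u /\ v = min(0.34, 0.91) = 0.34
~v = 1 − 0.91 = 0.09
v & v = max(0, 0.91 + 0.91 − 1) = max(0, 0.82) = 0.82
~(v & v) = 1 − 0.82 = 0.18
~v /\ ~(v & v) = min(0.09, 0.18) = 0.09
(~u /\ v) (+) (~v /\ ~(v & v)) = min(1, 0.34 + 0.09) = min(1, 0.43) = 0.43
~~v = 1 − 0.09 = 0.91
u /\ ~~v = min(0.66, 0.91) = 0.66
((~u /\ v) (+) (~v /\ ~(v & v))) & (u /\ ~~v) = max(0, 0.43 + 0.66 − 1) = max(0, 0.09) = 0.09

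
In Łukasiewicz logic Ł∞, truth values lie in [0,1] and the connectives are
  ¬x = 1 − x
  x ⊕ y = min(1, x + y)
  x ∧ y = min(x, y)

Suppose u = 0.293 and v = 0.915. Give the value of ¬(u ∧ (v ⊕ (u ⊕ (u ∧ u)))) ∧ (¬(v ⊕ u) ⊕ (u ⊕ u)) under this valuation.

0.586

u ∧ u = min(0.293, 0.293) = 0.293
u ⊕ (u ∧ u) = min(1, 0.293 + 0.293) = min(1, 0.586) = 0.586
v ⊕ (u ⊕ (u ∧ u)) = min(1, 0.915 + 0.586) = min(1, 1.501) = 1.000
u ∧ (v ⊕ (u ⊕ (u ∧ u))) = min(0.293, 1.000) = 0.293
¬(u ∧ (v ⊕ (u ⊕ (u ∧ u)))) = 1 − 0.293 = 0.707
v ⊕ u = min(1, 0.915 + 0.293) = min(1, 1.208) = 1.000
¬(v ⊕ u) = 1 − 1.000 = 0.000
u ⊕ u = min(1, 0.293 + 0.293) = min(1, 0.586) = 0.586
¬(v ⊕ u) ⊕ (u ⊕ u) = min(1, 0.000 + 0.586) = min(1, 0.586) = 0.586
¬(u ∧ (v ⊕ (u ⊕ (u ∧ u)))) ∧ (¬(v ⊕ u) ⊕ (u ⊕ u)) = min(0.707, 0.586) = 0.586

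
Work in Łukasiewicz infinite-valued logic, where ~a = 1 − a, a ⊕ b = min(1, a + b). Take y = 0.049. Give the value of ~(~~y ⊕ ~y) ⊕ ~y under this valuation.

0.951

~y = 1 − 0.049 = 0.951
~~y = 1 − 0.951 = 0.049
~~y ⊕ ~y = min(1, 0.049 + 0.951) = min(1, 1.000) = 1.000
~(~~y ⊕ ~y) = 1 − 1.000 = 0.000
~(~~y ⊕ ~y) ⊕ ~y = min(1, 0.000 + 0.951) = min(1, 0.951) = 0.951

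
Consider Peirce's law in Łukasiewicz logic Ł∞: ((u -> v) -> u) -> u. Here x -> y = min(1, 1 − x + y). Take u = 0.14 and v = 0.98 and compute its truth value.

1.00

u -> v = min(1, 1 − 0.14 + 0.98) = min(1, 1.84) = 1.00
(u -> v) -> u = min(1, 1 − 1.00 + 0.14) = min(1, 0.14) = 0.14
((u -> v) -> u) -> u = min(1, 1 − 0.14 + 0.14) = min(1, 1.00) = 1.00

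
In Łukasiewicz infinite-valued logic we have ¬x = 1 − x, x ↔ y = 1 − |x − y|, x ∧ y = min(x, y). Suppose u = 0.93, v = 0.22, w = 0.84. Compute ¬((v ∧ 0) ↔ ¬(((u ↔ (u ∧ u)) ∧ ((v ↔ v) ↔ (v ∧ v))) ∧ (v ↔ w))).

v ∧ 0 = min(0.22, 0.00) = 0.00
u ∧ u = min(0.93, 0.93) = 0.93
u ↔ (u ∧ u) = 1 − |0.93 − 0.93| = 1 − 0.00 = 1.00
v ↔ v = 1 − |0.22 − 0.22| = 1 − 0.00 = 1.00
v ∧ v = min(0.22, 0.22) = 0.22
(v ↔ v) ↔ (v ∧ v) = 1 − |1.00 − 0.22| = 1 − 0.78 = 0.22
(u ↔ (u ∧ u)) ∧ ((v ↔ v) ↔ (v ∧ v)) = min(1.00, 0.22) = 0.22
v ↔ w = 1 − |0.22 − 0.84| = 1 − 0.62 = 0.38
((u ↔ (u ∧ u)) ∧ ((v ↔ v) ↔ (v ∧ v))) ∧ (v ↔ w) = min(0.22, 0.38) = 0.22
¬(((u ↔ (u ∧ u)) ∧ ((v ↔ v) ↔ (v ∧ v))) ∧ (v ↔ w)) = 1 − 0.22 = 0.78
(v ∧ 0) ↔ ¬(((u ↔ (u ∧ u)) ∧ ((v ↔ v) ↔ (v ∧ v))) ∧ (v ↔ w)) = 1 − |0.00 − 0.78| = 1 − 0.78 = 0.22
¬((v ∧ 0) ↔ ¬(((u ↔ (u ∧ u)) ∧ ((v ↔ v) ↔ (v ∧ v))) ∧ (v ↔ w))) = 1 − 0.22 = 0.78

0.78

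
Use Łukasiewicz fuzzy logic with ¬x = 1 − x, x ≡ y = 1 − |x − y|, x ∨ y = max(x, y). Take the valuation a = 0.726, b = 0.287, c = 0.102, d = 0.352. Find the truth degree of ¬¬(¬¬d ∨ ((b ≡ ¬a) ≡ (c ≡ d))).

¬d = 1 − 0.352 = 0.648
¬¬d = 1 − 0.648 = 0.352
¬a = 1 − 0.726 = 0.274
b ≡ ¬a = 1 − |0.287 − 0.274| = 1 − 0.013 = 0.987
c ≡ d = 1 − |0.102 − 0.352| = 1 − 0.250 = 0.750
(b ≡ ¬a) ≡ (c ≡ d) = 1 − |0.987 − 0.750| = 1 − 0.237 = 0.763
¬¬d ∨ ((b ≡ ¬a) ≡ (c ≡ d)) = max(0.352, 0.763) = 0.763
¬(¬¬d ∨ ((b ≡ ¬a) ≡ (c ≡ d))) = 1 − 0.763 = 0.237
¬¬(¬¬d ∨ ((b ≡ ¬a) ≡ (c ≡ d))) = 1 − 0.237 = 0.763

0.763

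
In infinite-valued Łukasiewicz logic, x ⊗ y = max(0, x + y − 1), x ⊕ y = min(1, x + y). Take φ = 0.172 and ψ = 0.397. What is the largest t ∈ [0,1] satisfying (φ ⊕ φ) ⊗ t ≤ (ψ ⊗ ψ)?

φ ⊕ φ = min(1, 0.172 + 0.172) = min(1, 0.344) = 0.344
So the left factor is φ ⊕ φ = 0.344.
ψ ⊗ ψ = max(0, 0.397 + 0.397 − 1) = max(0, -0.206) = 0.000
So the right-hand bound is ψ ⊗ ψ = 0.000.
The residuum of the Łukasiewicz t-norm gives the supremum: min(1, 1 − 0.344 + 0.000).
1 − 0.344 + 0.000 = 0.656, so t = min(1, 0.656) = 0.656.
Check: 0.344 ⊗ 0.656 = max(0, 0.000) = 0.000 ≤ 0.000.

0.656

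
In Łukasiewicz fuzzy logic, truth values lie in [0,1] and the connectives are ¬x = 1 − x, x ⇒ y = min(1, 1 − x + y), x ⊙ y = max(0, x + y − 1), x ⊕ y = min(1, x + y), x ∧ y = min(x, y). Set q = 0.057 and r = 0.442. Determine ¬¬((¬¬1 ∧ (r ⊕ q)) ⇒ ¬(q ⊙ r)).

¬1 = 1 − 1.000 = 0.000
¬¬1 = 1 − 0.000 = 1.000
r ⊕ q = min(1, 0.442 + 0.057) = min(1, 0.499) = 0.499
¬¬1 ∧ (r ⊕ q) = min(1.000, 0.499) = 0.499
q ⊙ r = max(0, 0.057 + 0.442 − 1) = max(0, -0.501) = 0.000
¬(q ⊙ r) = 1 − 0.000 = 1.000
(¬¬1 ∧ (r ⊕ q)) ⇒ ¬(q ⊙ r) = min(1, 1 − 0.499 + 1.000) = min(1, 1.501) = 1.000
¬((¬¬1 ∧ (r ⊕ q)) ⇒ ¬(q ⊙ r)) = 1 − 1.000 = 0.000
¬¬((¬¬1 ∧ (r ⊕ q)) ⇒ ¬(q ⊙ r)) = 1 − 0.000 = 1.000

1.000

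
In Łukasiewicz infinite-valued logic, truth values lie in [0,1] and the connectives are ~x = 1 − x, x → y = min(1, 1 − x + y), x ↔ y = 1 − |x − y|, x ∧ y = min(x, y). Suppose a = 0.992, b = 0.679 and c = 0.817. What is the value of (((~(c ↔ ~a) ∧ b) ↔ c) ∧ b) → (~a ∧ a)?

0.329

~a = 1 − 0.992 = 0.008
c ↔ ~a = 1 − |0.817 − 0.008| = 1 − 0.809 = 0.191
~(c ↔ ~a) = 1 − 0.191 = 0.809
~(c ↔ ~a) ∧ b = min(0.809, 0.679) = 0.679
(~(c ↔ ~a) ∧ b) ↔ c = 1 − |0.679 − 0.817| = 1 − 0.138 = 0.862
((~(c ↔ ~a) ∧ b) ↔ c) ∧ b = min(0.862, 0.679) = 0.679
~a ∧ a = min(0.008, 0.992) = 0.008
(((~(c ↔ ~a) ∧ b) ↔ c) ∧ b) → (~a ∧ a) = min(1, 1 − 0.679 + 0.008) = min(1, 0.329) = 0.329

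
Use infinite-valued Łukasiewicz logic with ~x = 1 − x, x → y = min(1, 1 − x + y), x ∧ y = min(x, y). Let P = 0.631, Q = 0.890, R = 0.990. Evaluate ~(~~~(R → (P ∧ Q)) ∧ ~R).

0.990

P ∧ Q = min(0.631, 0.890) = 0.631
R → (P ∧ Q) = min(1, 1 − 0.990 + 0.631) = min(1, 0.641) = 0.641
~(R → (P ∧ Q)) = 1 − 0.641 = 0.359
~~(R → (P ∧ Q)) = 1 − 0.359 = 0.641
~~~(R → (P ∧ Q)) = 1 − 0.641 = 0.359
~R = 1 − 0.990 = 0.010
~~~(R → (P ∧ Q)) ∧ ~R = min(0.359, 0.010) = 0.010
~(~~~(R → (P ∧ Q)) ∧ ~R) = 1 − 0.010 = 0.990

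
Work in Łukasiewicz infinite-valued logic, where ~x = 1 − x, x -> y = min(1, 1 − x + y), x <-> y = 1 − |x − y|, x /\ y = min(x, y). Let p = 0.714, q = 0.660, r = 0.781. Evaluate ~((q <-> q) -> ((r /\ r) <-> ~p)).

0.495

q <-> q = 1 − |0.660 − 0.660| = 1 − 0.000 = 1.000
r /\ r = min(0.781, 0.781) = 0.781
~p = 1 − 0.714 = 0.286
(r /\ r) <-> ~p = 1 − |0.781 − 0.286| = 1 − 0.495 = 0.505
(q <-> q) -> ((r /\ r) <-> ~p) = min(1, 1 − 1.000 + 0.505) = min(1, 0.505) = 0.505
~((q <-> q) -> ((r /\ r) <-> ~p)) = 1 − 0.505 = 0.495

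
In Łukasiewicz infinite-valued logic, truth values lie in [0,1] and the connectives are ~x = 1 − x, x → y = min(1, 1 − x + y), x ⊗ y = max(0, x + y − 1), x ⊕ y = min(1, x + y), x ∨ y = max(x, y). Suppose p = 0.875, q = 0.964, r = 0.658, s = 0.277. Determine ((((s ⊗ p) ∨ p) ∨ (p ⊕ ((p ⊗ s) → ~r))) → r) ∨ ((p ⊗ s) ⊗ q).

s ⊗ p = max(0, 0.277 + 0.875 − 1) = max(0, 0.152) = 0.152
(s ⊗ p) ∨ p = max(0.152, 0.875) = 0.875
p ⊗ s = max(0, 0.875 + 0.277 − 1) = max(0, 0.152) = 0.152
~r = 1 − 0.658 = 0.342
(p ⊗ s) → ~r = min(1, 1 − 0.152 + 0.342) = min(1, 1.190) = 1.000
p ⊕ ((p ⊗ s) → ~r) = min(1, 0.875 + 1.000) = min(1, 1.875) = 1.000
((s ⊗ p) ∨ p) ∨ (p ⊕ ((p ⊗ s) → ~r)) = max(0.875, 1.000) = 1.000
(((s ⊗ p) ∨ p) ∨ (p ⊕ ((p ⊗ s) → ~r))) → r = min(1, 1 − 1.000 + 0.658) = min(1, 0.658) = 0.658
(p ⊗ s) ⊗ q = max(0, 0.152 + 0.964 − 1) = max(0, 0.116) = 0.116
((((s ⊗ p) ∨ p) ∨ (p ⊕ ((p ⊗ s) → ~r))) → r) ∨ ((p ⊗ s) ⊗ q) = max(0.658, 0.116) = 0.658

0.658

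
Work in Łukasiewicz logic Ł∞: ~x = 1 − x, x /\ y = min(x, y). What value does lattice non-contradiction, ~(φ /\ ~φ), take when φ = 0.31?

0.69

~φ = 1 − 0.31 = 0.69
φ /\ ~φ = min(0.31, 0.69) = 0.31
~(φ /\ ~φ) = 1 − 0.31 = 0.69
(The value 0.69 < 1 shows this instance is not satisfied; not a Ł∞-tautology — its value is 1 − min(a, 1−a).)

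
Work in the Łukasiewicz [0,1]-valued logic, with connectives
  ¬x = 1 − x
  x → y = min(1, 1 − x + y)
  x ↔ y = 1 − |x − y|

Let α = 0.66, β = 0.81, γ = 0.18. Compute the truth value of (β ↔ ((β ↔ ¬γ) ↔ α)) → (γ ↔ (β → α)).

0.47

¬γ = 1 − 0.18 = 0.82
β ↔ ¬γ = 1 − |0.81 − 0.82| = 1 − 0.01 = 0.99
(β ↔ ¬γ) ↔ α = 1 − |0.99 − 0.66| = 1 − 0.33 = 0.67
β ↔ ((β ↔ ¬γ) ↔ α) = 1 − |0.81 − 0.67| = 1 − 0.14 = 0.86
β → α = min(1, 1 − 0.81 + 0.66) = min(1, 0.85) = 0.85
γ ↔ (β → α) = 1 − |0.18 − 0.85| = 1 − 0.67 = 0.33
(β ↔ ((β ↔ ¬γ) ↔ α)) → (γ ↔ (β → α)) = min(1, 1 − 0.86 + 0.33) = min(1, 0.47) = 0.47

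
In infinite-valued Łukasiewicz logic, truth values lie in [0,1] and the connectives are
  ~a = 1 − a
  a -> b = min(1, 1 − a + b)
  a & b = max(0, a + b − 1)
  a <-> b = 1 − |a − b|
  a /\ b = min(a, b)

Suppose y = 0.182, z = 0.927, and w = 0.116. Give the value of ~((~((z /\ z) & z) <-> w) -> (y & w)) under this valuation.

z /\ z = min(0.927, 0.927) = 0.927
(z /\ z) & z = max(0, 0.927 + 0.927 − 1) = max(0, 0.854) = 0.854
~((z /\ z) & z) = 1 − 0.854 = 0.146
~((z /\ z) & z) <-> w = 1 − |0.146 − 0.116| = 1 − 0.030 = 0.970
y & w = max(0, 0.182 + 0.116 − 1) = max(0, -0.702) = 0.000
(~((z /\ z) & z) <-> w) -> (y & w) = min(1, 1 − 0.970 + 0.000) = min(1, 0.030) = 0.030
~((~((z /\ z) & z) <-> w) -> (y & w)) = 1 − 0.030 = 0.970

0.970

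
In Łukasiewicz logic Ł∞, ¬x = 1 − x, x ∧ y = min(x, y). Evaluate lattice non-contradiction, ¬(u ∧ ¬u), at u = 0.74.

0.74

¬u = 1 − 0.74 = 0.26
u ∧ ¬u = min(0.74, 0.26) = 0.26
¬(u ∧ ¬u) = 1 − 0.26 = 0.74
(The value 0.74 < 1 shows this instance is not satisfied; not a Ł∞-tautology — its value is 1 − min(a, 1−a).)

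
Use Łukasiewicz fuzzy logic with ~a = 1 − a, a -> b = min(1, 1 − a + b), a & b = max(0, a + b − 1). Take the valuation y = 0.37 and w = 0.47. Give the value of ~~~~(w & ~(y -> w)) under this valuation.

0.00

y -> w = min(1, 1 − 0.37 + 0.47) = min(1, 1.10) = 1.00
~(y -> w) = 1 − 1.00 = 0.00
w & ~(y -> w) = max(0, 0.47 + 0.00 − 1) = max(0, -0.53) = 0.00
~(w & ~(y -> w)) = 1 − 0.00 = 1.00
~~(w & ~(y -> w)) = 1 − 1.00 = 0.00
~~~(w & ~(y -> w)) = 1 − 0.00 = 1.00
~~~~(w & ~(y -> w)) = 1 − 1.00 = 0.00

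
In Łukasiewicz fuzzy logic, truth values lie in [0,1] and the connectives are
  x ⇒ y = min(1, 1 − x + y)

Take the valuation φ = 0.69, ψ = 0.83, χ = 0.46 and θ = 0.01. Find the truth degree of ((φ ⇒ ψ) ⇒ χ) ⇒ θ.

0.55

φ ⇒ ψ = min(1, 1 − 0.69 + 0.83) = min(1, 1.14) = 1.00
(φ ⇒ ψ) ⇒ χ = min(1, 1 − 1.00 + 0.46) = min(1, 0.46) = 0.46
((φ ⇒ ψ) ⇒ χ) ⇒ θ = min(1, 1 − 0.46 + 0.01) = min(1, 0.55) = 0.55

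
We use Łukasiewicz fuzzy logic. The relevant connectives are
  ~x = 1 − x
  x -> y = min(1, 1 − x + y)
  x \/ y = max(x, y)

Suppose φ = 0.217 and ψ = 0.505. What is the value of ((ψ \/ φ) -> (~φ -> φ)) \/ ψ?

ψ \/ φ = max(0.505, 0.217) = 0.505
~φ = 1 − 0.217 = 0.783
~φ -> φ = min(1, 1 − 0.783 + 0.217) = min(1, 0.434) = 0.434
(ψ \/ φ) -> (~φ -> φ) = min(1, 1 − 0.505 + 0.434) = min(1, 0.929) = 0.929
((ψ \/ φ) -> (~φ -> φ)) \/ ψ = max(0.929, 0.505) = 0.929

0.929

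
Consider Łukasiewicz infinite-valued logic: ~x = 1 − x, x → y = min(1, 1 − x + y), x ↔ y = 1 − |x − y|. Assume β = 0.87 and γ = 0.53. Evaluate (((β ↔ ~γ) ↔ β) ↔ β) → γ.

~γ = 1 − 0.53 = 0.47
β ↔ ~γ = 1 − |0.87 − 0.47| = 1 − 0.40 = 0.60
(β ↔ ~γ) ↔ β = 1 − |0.60 − 0.87| = 1 − 0.27 = 0.73
((β ↔ ~γ) ↔ β) ↔ β = 1 − |0.73 − 0.87| = 1 − 0.14 = 0.86
(((β ↔ ~γ) ↔ β) ↔ β) → γ = min(1, 1 − 0.86 + 0.53) = min(1, 0.67) = 0.67

0.67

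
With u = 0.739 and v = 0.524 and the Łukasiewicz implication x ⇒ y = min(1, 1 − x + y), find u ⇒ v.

u ⇒ v = min(1, 1 − 0.739 + 0.524) = min(1, 0.785) = 0.785
For comparison, the Gödel implication (1 if x ≤ y else y) would give 0.524.

0.785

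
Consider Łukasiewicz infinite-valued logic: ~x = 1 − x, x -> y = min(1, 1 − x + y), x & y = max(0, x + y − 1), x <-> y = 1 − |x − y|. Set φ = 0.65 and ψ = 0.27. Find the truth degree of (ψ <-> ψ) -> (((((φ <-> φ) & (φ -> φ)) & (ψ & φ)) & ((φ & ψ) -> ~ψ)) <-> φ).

ψ <-> ψ = 1 − |0.27 − 0.27| = 1 − 0.00 = 1.00
φ <-> φ = 1 − |0.65 − 0.65| = 1 − 0.00 = 1.00
φ -> φ = min(1, 1 − 0.65 + 0.65) = min(1, 1.00) = 1.00
(φ <-> φ) & (φ -> φ) = max(0, 1.00 + 1.00 − 1) = max(0, 1.00) = 1.00
ψ & φ = max(0, 0.27 + 0.65 − 1) = max(0, -0.08) = 0.00
((φ <-> φ) & (φ -> φ)) & (ψ & φ) = max(0, 1.00 + 0.00 − 1) = max(0, 0.00) = 0.00
φ & ψ = max(0, 0.65 + 0.27 − 1) = max(0, -0.08) = 0.00
~ψ = 1 − 0.27 = 0.73
(φ & ψ) -> ~ψ = min(1, 1 − 0.00 + 0.73) = min(1, 1.73) = 1.00
(((φ <-> φ) & (φ -> φ)) & (ψ & φ)) & ((φ & ψ) -> ~ψ) = max(0, 0.00 + 1.00 − 1) = max(0, 0.00) = 0.00
((((φ <-> φ) & (φ -> φ)) & (ψ & φ)) & ((φ & ψ) -> ~ψ)) <-> φ = 1 − |0.00 − 0.65| = 1 − 0.65 = 0.35
(ψ <-> ψ) -> (((((φ <-> φ) & (φ -> φ)) & (ψ & φ)) & ((φ & ψ) -> ~ψ)) <-> φ) = min(1, 1 − 1.00 + 0.35) = min(1, 0.35) = 0.35

0.35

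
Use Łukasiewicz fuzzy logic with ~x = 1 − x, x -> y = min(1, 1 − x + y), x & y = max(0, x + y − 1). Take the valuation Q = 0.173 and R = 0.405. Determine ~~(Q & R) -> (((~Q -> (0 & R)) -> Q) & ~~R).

1.000

Q & R = max(0, 0.173 + 0.405 − 1) = max(0, -0.422) = 0.000
~(Q & R) = 1 − 0.000 = 1.000
~~(Q & R) = 1 − 1.000 = 0.000
~Q = 1 − 0.173 = 0.827
0 & R = max(0, 0.000 + 0.405 − 1) = max(0, -0.595) = 0.000
~Q -> (0 & R) = min(1, 1 − 0.827 + 0.000) = min(1, 0.173) = 0.173
(~Q -> (0 & R)) -> Q = min(1, 1 − 0.173 + 0.173) = min(1, 1.000) = 1.000
~R = 1 − 0.405 = 0.595
~~R = 1 − 0.595 = 0.405
((~Q -> (0 & R)) -> Q) & ~~R = max(0, 1.000 + 0.405 − 1) = max(0, 0.405) = 0.405
~~(Q & R) -> (((~Q -> (0 & R)) -> Q) & ~~R) = min(1, 1 − 0.000 + 0.405) = min(1, 1.405) = 1.000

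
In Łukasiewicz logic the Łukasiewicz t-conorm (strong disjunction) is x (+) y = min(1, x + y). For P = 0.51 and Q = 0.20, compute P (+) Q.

0.71

P (+) Q = min(1, 0.51 + 0.20) = min(1, 0.71) = 0.71
For comparison, the Gödel t-conorm max(x, y) would give 0.51.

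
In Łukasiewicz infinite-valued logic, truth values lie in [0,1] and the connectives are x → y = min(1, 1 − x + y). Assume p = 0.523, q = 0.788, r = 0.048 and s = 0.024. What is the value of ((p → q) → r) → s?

p → q = min(1, 1 − 0.523 + 0.788) = min(1, 1.265) = 1.000
(p → q) → r = min(1, 1 − 1.000 + 0.048) = min(1, 0.048) = 0.048
((p → q) → r) → s = min(1, 1 − 0.048 + 0.024) = min(1, 0.976) = 0.976

0.976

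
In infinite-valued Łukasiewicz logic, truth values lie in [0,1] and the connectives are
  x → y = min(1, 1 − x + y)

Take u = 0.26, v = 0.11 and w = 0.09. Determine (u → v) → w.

u → v = min(1, 1 − 0.26 + 0.11) = min(1, 0.85) = 0.85
(u → v) → w = min(1, 1 − 0.85 + 0.09) = min(1, 0.24) = 0.24

0.24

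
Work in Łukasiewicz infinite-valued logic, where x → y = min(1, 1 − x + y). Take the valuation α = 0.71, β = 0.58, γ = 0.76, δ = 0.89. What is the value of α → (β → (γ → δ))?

γ → δ = min(1, 1 − 0.76 + 0.89) = min(1, 1.13) = 1.00
β → (γ → δ) = min(1, 1 − 0.58 + 1.00) = min(1, 1.42) = 1.00
α → (β → (γ → δ)) = min(1, 1 − 0.71 + 1.00) = min(1, 1.29) = 1.00

1.00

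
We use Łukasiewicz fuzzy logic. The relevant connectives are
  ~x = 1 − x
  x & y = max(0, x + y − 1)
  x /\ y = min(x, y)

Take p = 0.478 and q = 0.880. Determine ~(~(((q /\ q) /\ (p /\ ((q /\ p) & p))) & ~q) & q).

0.120

q /\ q = min(0.880, 0.880) = 0.880
q /\ p = min(0.880, 0.478) = 0.478
(q /\ p) & p = max(0, 0.478 + 0.478 − 1) = max(0, -0.044) = 0.000
p /\ ((q /\ p) & p) = min(0.478, 0.000) = 0.000
(q /\ q) /\ (p /\ ((q /\ p) & p)) = min(0.880, 0.000) = 0.000
~q = 1 − 0.880 = 0.120
((q /\ q) /\ (p /\ ((q /\ p) & p))) & ~q = max(0, 0.000 + 0.120 − 1) = max(0, -0.880) = 0.000
~(((q /\ q) /\ (p /\ ((q /\ p) & p))) & ~q) = 1 − 0.000 = 1.000
~(((q /\ q) /\ (p /\ ((q /\ p) & p))) & ~q) & q = max(0, 1.000 + 0.880 − 1) = max(0, 0.880) = 0.880
~(~(((q /\ q) /\ (p /\ ((q /\ p) & p))) & ~q) & q) = 1 − 0.880 = 0.120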